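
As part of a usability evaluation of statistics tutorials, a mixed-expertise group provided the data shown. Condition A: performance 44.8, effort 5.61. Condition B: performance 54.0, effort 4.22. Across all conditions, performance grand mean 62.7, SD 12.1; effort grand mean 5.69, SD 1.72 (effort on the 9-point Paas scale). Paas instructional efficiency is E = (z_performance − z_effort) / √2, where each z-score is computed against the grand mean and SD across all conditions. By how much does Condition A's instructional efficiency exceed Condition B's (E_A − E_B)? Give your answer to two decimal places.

-1.11

Condition A: z_P = (44.8 − 62.7)/12.1 = -1.4793; z_E = (5.61 − 5.69)/1.72 = -0.0465; E_A = (-1.4793 − (-0.0465))/√2 = -1.0131.
Condition B: z_P = (54.0 − 62.7)/12.1 = -0.7190; z_E = (4.22 − 5.69)/1.72 = -0.8547; E_B = (-0.7190 − (-0.8547))/√2 = 0.0960.
E_A − E_B = -1.0131 − 0.0960 = -1.1091 ≈ -1.11.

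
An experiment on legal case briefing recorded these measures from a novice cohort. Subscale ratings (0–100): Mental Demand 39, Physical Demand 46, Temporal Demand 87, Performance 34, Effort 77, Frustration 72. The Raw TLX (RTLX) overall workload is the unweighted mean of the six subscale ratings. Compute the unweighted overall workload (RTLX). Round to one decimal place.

Sum of ratings = 39 + 46 + 87 + 34 + 77 + 72 = 355.
RTLX = 355 / 6 = 59.1667 ≈ 59.2.

59.2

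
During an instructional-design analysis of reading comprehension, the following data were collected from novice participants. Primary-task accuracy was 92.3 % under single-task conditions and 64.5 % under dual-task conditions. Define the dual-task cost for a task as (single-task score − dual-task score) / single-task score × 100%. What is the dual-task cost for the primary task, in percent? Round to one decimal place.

Cost = (92.3 − 64.5) / 92.3 × 100%
     = 27.8000 / 92.3 × 100% = 30.1192%.
≈ 30.1%.

30.1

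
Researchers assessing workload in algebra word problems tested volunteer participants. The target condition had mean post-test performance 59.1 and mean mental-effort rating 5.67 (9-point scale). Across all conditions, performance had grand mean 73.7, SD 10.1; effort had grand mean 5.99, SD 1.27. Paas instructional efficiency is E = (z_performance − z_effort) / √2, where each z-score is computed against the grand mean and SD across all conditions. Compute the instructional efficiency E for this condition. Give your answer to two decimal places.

z_performance = (59.1 − 73.7) / 10.1 = -14.6000 / 10.1 = -1.4455.
z_effort = (5.67 − 5.99) / 1.27 = -0.3200 / 1.27 = -0.2520.
z_P − z_E = -1.4455 − (-0.2520) = -1.1935.
E = -1.1935 / √2 = -1.1935 / 1.41421 = -0.8439 ≈ -0.84.

-0.84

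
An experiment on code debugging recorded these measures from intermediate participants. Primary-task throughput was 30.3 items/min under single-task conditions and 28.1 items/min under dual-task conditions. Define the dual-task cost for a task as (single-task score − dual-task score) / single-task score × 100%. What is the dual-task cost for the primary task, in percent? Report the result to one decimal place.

Cost = (30.3 − 28.1) / 30.3 × 100%
     = 2.2000 / 30.3 × 100% = 7.2607%.
≈ 7.3%.

7.3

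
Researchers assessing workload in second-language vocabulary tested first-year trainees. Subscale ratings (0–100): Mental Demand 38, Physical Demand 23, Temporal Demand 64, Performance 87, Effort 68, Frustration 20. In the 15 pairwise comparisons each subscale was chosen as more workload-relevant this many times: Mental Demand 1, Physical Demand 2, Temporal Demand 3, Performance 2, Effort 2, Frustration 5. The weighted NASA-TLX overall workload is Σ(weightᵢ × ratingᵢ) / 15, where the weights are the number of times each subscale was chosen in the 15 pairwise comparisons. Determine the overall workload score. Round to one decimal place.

The tallies are the weights (they sum to 15).
Weighted sum = 1·38 + 2·23 + 3·64 + 2·87 + 2·68 + 5·20
            = 38 + 46 + 192 + 174 + 136 + 100 = 686.
Overall workload = 686 / 15 = 45.7333 ≈ 45.7.

45.7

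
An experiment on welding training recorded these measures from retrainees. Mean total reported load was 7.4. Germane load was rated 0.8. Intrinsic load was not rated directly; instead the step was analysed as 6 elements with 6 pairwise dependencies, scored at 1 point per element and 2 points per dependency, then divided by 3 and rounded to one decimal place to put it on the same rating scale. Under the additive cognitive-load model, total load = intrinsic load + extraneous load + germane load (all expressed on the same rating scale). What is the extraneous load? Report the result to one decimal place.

0.6

Intrinsic (element-interactivity): (6 × 1 + 6 × 2) / 3 = 18 / 3 = 6.0000 → 6.0.
extraneous load = total − intrinsic − germane
             = 7.4 − 6.0 − 0.8 = 0.6.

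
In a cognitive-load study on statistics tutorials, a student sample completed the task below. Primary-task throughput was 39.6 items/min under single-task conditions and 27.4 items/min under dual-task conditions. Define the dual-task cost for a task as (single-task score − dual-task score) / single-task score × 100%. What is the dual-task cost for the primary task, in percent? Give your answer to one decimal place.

30.8

Cost = (39.6 − 27.4) / 39.6 × 100%
     = 12.2000 / 39.6 × 100% = 30.8081%.
≈ 30.8%.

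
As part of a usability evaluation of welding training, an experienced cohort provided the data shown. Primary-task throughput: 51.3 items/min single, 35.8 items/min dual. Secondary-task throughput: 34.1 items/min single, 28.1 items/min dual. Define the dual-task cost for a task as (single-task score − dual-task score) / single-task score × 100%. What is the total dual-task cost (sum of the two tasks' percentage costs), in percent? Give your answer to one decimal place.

47.8

Primary cost = (51.3 − 35.8) / 51.3 × 100% = 30.2144%.
Secondary cost = (34.1 − 28.1) / 34.1 × 100% = 17.5953%.
Total = 30.2144% + 17.5953% = 47.8097% ≈ 47.8%.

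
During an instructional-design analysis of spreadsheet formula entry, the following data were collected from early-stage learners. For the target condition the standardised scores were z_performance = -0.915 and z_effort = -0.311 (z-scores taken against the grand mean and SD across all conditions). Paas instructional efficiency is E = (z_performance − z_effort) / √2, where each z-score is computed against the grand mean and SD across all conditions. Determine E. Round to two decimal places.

-0.43

z_P − z_E = -0.915 − (-0.311) = -0.6040.
E = -0.6040 / √2 = -0.6040 / 1.41421 = -0.4271 ≈ -0.43.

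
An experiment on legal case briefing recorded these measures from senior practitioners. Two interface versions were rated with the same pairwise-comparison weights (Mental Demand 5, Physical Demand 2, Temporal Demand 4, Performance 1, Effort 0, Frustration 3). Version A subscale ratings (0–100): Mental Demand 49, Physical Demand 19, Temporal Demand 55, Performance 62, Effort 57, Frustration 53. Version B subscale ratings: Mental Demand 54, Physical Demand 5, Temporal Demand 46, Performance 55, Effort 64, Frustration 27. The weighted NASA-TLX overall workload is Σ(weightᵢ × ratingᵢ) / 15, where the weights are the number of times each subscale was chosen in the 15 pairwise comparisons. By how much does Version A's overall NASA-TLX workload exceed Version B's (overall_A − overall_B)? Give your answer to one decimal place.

8.3

Version A weighted sum = 5·49 + 2·19 + 4·55 + 1·62 + 0·57 + 3·53 = 245 + 38 + 220 + 62 + 0 + 159 = 724; overall_A = 724/15 = 48.2667.
Version B weighted sum = 5·54 + 2·5 + 4·46 + 1·55 + 0·64 + 3·27 = 270 + 10 + 184 + 55 + 0 + 81 = 600; overall_B = 600/15 = 40.0000.
Difference = 48.2667 − 40.0000 = 8.2667 ≈ 8.3.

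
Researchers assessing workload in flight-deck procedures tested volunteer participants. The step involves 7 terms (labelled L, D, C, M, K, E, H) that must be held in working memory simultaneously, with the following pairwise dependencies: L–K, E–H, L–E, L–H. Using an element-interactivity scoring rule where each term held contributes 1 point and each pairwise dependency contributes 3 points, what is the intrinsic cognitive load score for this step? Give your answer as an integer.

19

Count of terms held simultaneously: 7.
Count of pairwise dependencies listed: 4.
Element contribution: 7 × 1 = 7.
Interaction contribution: 4 × 3 = 12.
Intrinsic load = 7 + 12 = 19.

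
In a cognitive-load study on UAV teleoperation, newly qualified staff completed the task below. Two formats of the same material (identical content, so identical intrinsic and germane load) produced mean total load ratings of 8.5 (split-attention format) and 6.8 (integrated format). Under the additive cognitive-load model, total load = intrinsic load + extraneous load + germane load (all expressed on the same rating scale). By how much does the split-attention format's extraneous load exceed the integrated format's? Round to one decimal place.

Intrinsic and germane load are equal across formats, so the difference in total load equals the difference in extraneous load.
Extraneous-load difference = 8.5 − 6.8 = 1.7.

1.7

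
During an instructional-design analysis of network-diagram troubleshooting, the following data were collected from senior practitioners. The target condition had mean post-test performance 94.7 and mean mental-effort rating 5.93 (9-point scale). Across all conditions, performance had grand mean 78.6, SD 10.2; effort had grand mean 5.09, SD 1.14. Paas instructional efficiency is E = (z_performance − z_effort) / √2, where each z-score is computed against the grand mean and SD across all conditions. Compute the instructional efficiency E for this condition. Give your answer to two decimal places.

0.60

z_performance = (94.7 − 78.6) / 10.2 = 16.1000 / 10.2 = 1.5784.
z_effort = (5.93 − 5.09) / 1.14 = 0.8400 / 1.14 = 0.7368.
z_P − z_E = 1.5784 − 0.7368 = 0.8416.
E = 0.8416 / √2 = 0.8416 / 1.41421 = 0.5951 ≈ 0.60.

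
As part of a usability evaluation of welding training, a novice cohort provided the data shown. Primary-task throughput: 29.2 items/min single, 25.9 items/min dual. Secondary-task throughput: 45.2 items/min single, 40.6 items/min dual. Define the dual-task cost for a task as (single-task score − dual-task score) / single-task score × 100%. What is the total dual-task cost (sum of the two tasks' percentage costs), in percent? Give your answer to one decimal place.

Primary cost = (29.2 − 25.9) / 29.2 × 100% = 11.3014%.
Secondary cost = (45.2 − 40.6) / 45.2 × 100% = 10.1770%.
Total = 11.3014% + 10.1770% = 21.4784% ≈ 21.5%.

21.5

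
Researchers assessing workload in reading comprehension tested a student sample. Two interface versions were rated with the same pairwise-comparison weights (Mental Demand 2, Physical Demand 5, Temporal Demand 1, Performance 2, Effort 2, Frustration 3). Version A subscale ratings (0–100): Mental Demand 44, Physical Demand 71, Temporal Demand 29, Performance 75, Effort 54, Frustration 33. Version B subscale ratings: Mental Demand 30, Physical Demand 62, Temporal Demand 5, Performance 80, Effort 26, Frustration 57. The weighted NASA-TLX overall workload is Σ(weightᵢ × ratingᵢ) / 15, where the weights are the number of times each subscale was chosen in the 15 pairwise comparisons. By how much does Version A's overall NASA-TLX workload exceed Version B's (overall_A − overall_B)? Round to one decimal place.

4.7

Version A weighted sum = 2·44 + 5·71 + 1·29 + 2·75 + 2·54 + 3·33 = 88 + 355 + 29 + 150 + 108 + 99 = 829; overall_A = 829/15 = 55.2667.
Version B weighted sum = 2·30 + 5·62 + 1·5 + 2·80 + 2·26 + 3·57 = 60 + 310 + 5 + 160 + 52 + 171 = 758; overall_B = 758/15 = 50.5333.
Difference = 55.2667 − 50.5333 = 4.7334 ≈ 4.7.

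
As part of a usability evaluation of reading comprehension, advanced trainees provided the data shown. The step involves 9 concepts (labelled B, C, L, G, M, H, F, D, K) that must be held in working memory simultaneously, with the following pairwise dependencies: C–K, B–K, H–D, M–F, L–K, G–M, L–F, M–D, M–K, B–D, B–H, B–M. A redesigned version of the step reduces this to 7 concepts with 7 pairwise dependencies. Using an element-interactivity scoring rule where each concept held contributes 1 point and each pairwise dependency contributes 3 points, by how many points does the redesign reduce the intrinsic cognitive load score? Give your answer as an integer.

Original: 9 × 1 + 12 × 3 = 9 + 36 = 45.
Redesigned: 7 × 1 + 7 × 3 = 7 + 21 = 28.
Reduction = 45 − 28 = 17.

17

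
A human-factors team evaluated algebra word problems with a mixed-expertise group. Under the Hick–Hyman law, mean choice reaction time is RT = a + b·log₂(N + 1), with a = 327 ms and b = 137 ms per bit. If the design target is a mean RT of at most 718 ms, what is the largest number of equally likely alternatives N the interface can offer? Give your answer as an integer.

6

Set 327 + 137·log₂(N + 1) ≤ 718.
log₂(N + 1) ≤ (718 − 327) / 137 = 2.8540.
N + 1 ≤ 2^2.8540 = 7.2300.
N ≤ 6.2300, so the largest integer N is 6.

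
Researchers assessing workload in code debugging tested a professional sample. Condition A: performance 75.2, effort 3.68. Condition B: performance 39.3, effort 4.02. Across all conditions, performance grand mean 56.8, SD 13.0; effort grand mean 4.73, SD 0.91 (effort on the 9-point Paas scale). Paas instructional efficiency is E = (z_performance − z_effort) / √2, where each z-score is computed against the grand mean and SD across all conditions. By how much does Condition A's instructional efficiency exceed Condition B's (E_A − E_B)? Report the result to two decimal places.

Condition A: z_P = (75.2 − 56.8)/13.0 = 1.4154; z_E = (3.68 − 4.73)/0.91 = -1.1538; E_A = (1.4154 − (-1.1538))/√2 = 1.8167.
Condition B: z_P = (39.3 − 56.8)/13.0 = -1.3462; z_E = (4.02 − 4.73)/0.91 = -0.7802; E_B = (-1.3462 − (-0.7802))/√2 = -0.4002.
E_A − E_B = 1.8167 − (-0.4002) = 2.2169 ≈ 2.22.

2.22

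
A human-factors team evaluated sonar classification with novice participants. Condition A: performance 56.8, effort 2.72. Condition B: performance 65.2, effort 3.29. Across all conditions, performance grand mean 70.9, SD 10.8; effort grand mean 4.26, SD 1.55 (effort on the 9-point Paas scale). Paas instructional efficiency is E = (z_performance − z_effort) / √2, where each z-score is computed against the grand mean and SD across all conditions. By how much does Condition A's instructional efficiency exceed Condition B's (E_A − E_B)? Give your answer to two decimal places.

Condition A: z_P = (56.8 − 70.9)/10.8 = -1.3056; z_E = (2.72 − 4.26)/1.55 = -0.9935; E_A = (-1.3056 − (-0.9935))/√2 = -0.2207.
Condition B: z_P = (65.2 − 70.9)/10.8 = -0.5278; z_E = (3.29 − 4.26)/1.55 = -0.6258; E_B = (-0.5278 − (-0.6258))/√2 = 0.0693.
E_A − E_B = -0.2207 − 0.0693 = -0.2900 ≈ -0.29.

-0.29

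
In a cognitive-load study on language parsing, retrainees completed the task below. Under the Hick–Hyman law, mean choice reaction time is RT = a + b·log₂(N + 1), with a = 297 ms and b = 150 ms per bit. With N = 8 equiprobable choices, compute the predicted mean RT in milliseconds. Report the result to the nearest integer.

772

log₂(8 + 1) = log₂(9) = 3.1699.
RT = 297 + 150 × 3.1699 = 297 + 475.4850 = 772.4850 ms.
≈ 772 ms.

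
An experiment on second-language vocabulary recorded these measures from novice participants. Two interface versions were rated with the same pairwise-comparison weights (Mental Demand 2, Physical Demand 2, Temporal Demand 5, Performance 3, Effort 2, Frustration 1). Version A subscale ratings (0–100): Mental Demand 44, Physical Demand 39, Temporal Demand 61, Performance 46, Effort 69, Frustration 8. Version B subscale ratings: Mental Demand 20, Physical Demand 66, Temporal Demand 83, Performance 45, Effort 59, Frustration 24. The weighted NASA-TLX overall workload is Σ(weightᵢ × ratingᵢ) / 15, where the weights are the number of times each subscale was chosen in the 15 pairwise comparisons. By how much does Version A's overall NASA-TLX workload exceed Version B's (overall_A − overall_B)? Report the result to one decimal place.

Version A weighted sum = 2·44 + 2·39 + 5·61 + 3·46 + 2·69 + 1·8 = 88 + 78 + 305 + 138 + 138 + 8 = 755; overall_A = 755/15 = 50.3333.
Version B weighted sum = 2·20 + 2·66 + 5·83 + 3·45 + 2·59 + 1·24 = 40 + 132 + 415 + 135 + 118 + 24 = 864; overall_B = 864/15 = 57.6000.
Difference = 50.3333 − 57.6000 = -7.2667 ≈ -7.3.

-7.3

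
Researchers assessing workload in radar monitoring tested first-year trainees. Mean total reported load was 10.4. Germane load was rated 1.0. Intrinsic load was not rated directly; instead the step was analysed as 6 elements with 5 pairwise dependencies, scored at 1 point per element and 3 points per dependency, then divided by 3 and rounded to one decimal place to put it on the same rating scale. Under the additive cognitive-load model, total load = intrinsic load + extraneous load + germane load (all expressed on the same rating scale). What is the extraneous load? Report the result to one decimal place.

2.4

Intrinsic (element-interactivity): (6 × 1 + 5 × 3) / 3 = 21 / 3 = 7.0000 → 7.0.
extraneous load = total − intrinsic − germane
             = 10.4 − 7.0 − 1.0 = 2.4.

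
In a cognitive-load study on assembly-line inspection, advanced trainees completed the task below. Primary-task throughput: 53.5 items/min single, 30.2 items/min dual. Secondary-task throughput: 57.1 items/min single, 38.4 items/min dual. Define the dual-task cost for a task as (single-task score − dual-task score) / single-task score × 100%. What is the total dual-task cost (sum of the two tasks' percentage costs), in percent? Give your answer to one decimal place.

76.3

Primary cost = (53.5 − 30.2) / 53.5 × 100% = 43.5514%.
Secondary cost = (57.1 − 38.4) / 57.1 × 100% = 32.7496%.
Total = 43.5514% + 32.7496% = 76.3010% ≈ 76.3%.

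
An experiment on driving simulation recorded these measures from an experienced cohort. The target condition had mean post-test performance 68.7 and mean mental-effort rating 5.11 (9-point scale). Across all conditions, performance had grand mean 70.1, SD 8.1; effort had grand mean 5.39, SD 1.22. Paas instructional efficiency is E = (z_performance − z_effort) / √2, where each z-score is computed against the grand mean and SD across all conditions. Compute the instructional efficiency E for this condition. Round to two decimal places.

z_performance = (68.7 − 70.1) / 8.1 = -1.4000 / 8.1 = -0.1728.
z_effort = (5.11 − 5.39) / 1.22 = -0.2800 / 1.22 = -0.2295.
z_P − z_E = -0.1728 − (-0.2295) = 0.0567.
E = 0.0567 / √2 = 0.0567 / 1.41421 = 0.0401 ≈ 0.04.

0.04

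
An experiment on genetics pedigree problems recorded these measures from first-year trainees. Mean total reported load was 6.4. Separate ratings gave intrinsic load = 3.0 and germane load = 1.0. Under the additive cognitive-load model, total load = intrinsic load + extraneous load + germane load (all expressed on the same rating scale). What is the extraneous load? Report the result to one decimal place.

2.4

extraneous load = total − intrinsic − germane
             = 6.4 − 3.0 − 1.0 = 2.4.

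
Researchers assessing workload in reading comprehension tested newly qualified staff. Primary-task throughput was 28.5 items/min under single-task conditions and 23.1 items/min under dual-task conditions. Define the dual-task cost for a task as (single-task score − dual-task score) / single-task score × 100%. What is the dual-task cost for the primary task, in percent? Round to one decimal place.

Cost = (28.5 − 23.1) / 28.5 × 100%
     = 5.4000 / 28.5 × 100% = 18.9474%.
≈ 18.9%.

18.9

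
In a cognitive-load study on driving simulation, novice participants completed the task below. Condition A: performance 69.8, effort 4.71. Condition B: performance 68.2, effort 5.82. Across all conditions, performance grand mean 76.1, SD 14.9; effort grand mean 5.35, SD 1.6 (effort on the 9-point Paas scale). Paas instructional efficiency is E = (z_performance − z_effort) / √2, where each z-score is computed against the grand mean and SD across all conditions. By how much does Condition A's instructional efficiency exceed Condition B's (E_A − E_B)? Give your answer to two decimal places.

Condition A: z_P = (69.8 − 76.1)/14.9 = -0.4228; z_E = (4.71 − 5.35)/1.6 = -0.4000; E_A = (-0.4228 − (-0.4000))/√2 = -0.0161.
Condition B: z_P = (68.2 − 76.1)/14.9 = -0.5302; z_E = (5.82 − 5.35)/1.6 = 0.2938; E_B = (-0.5302 − 0.2938)/√2 = -0.5827.
E_A − E_B = -0.0161 − (-0.5827) = 0.5666 ≈ 0.57.

0.57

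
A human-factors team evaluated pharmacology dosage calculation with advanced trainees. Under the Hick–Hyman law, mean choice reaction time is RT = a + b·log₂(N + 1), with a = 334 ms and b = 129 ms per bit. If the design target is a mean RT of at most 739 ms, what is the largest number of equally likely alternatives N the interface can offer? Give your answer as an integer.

Set 334 + 129·log₂(N + 1) ≤ 739.
log₂(N + 1) ≤ (739 − 334) / 129 = 3.1395.
N + 1 ≤ 2^3.1395 = 8.8122.
N ≤ 7.8122, so the largest integer N is 7.

7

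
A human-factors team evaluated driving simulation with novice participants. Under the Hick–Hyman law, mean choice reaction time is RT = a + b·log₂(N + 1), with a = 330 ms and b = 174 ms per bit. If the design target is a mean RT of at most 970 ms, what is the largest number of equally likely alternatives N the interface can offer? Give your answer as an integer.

Set 330 + 174·log₂(N + 1) ≤ 970.
log₂(N + 1) ≤ (970 − 330) / 174 = 3.6782.
N + 1 ≤ 2^3.6782 = 12.8011.
N ≤ 11.8011, so the largest integer N is 11.

11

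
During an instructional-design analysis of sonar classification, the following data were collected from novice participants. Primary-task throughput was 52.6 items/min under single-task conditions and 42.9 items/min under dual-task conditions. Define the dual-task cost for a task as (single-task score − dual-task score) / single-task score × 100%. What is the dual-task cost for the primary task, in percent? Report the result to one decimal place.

Cost = (52.6 − 42.9) / 52.6 × 100%
     = 9.7000 / 52.6 × 100% = 18.4411%.
≈ 18.4%.

18.4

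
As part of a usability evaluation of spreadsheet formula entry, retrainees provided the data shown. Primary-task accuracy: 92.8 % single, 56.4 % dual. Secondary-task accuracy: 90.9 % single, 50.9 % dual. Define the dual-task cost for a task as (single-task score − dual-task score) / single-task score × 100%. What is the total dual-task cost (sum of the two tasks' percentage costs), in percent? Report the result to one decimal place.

83.2

Primary cost = (92.8 − 56.4) / 92.8 × 100% = 39.2241%.
Secondary cost = (90.9 − 50.9) / 90.9 × 100% = 44.0044%.
Total = 39.2241% + 44.0044% = 83.2285% ≈ 83.2%.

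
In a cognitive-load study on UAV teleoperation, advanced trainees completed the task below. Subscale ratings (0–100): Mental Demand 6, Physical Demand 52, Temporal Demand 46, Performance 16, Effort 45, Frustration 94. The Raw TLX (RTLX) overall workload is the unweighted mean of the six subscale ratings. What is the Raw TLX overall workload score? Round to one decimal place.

Sum of ratings = 6 + 52 + 46 + 16 + 45 + 94 = 259.
RTLX = 259 / 6 = 43.1667 ≈ 43.2.

43.2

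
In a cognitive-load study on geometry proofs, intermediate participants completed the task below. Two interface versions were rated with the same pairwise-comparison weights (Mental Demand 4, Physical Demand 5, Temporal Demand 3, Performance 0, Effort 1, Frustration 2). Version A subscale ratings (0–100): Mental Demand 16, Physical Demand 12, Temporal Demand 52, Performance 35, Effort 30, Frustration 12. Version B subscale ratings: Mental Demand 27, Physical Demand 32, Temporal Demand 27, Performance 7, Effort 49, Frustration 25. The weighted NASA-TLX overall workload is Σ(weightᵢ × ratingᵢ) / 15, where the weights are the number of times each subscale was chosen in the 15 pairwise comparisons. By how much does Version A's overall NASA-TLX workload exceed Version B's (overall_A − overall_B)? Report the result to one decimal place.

Version A weighted sum = 4·16 + 5·12 + 3·52 + 0·35 + 1·30 + 2·12 = 64 + 60 + 156 + 0 + 30 + 24 = 334; overall_A = 334/15 = 22.2667.
Version B weighted sum = 4·27 + 5·32 + 3·27 + 0·7 + 1·49 + 2·25 = 108 + 160 + 81 + 0 + 49 + 50 = 448; overall_B = 448/15 = 29.8667.
Difference = 22.2667 − 29.8667 = -7.6000 ≈ -7.6.

-7.6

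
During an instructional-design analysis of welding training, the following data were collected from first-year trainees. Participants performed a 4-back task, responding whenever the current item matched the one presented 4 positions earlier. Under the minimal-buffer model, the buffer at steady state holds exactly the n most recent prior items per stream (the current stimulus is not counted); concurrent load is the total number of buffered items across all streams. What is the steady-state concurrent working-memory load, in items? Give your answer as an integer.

4

The buffer holds the 4 most recent prior items.
Steady-state concurrent load = 4 items.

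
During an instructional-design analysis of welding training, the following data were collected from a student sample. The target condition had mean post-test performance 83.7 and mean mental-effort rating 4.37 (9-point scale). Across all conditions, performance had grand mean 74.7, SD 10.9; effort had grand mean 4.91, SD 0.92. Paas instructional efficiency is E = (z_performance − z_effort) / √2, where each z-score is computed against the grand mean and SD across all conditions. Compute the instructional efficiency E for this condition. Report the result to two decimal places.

z_performance = (83.7 − 74.7) / 10.9 = 9.0000 / 10.9 = 0.8257.
z_effort = (4.37 − 4.91) / 0.92 = -0.5400 / 0.92 = -0.5870.
z_P − z_E = 0.8257 − (-0.5870) = 1.4127.
E = 1.4127 / √2 = 1.4127 / 1.41421 = 0.9989 ≈ 1.00.

1.00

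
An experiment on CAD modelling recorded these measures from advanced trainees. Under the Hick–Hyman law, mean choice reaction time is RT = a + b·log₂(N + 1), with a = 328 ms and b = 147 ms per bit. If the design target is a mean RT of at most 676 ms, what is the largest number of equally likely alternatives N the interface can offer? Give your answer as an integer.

Set 328 + 147·log₂(N + 1) ≤ 676.
log₂(N + 1) ≤ (676 − 328) / 147 = 2.3673.
N + 1 ≤ 2^2.3673 = 5.1597.
N ≤ 4.1597, so the largest integer N is 4.

4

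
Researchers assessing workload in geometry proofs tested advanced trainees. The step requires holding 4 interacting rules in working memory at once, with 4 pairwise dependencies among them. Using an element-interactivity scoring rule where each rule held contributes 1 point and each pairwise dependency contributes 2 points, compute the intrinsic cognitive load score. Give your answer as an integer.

12

Element contribution: 4 × 1 = 4.
Interaction contribution: 4 × 2 = 8.
Intrinsic load = 4 + 8 = 12.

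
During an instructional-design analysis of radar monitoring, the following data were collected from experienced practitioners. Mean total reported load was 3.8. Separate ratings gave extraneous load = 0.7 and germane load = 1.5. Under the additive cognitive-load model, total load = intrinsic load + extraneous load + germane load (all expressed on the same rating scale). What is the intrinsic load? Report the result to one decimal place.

intrinsic load = total − extraneous − germane
             = 3.8 − 0.7 − 1.5 = 1.6.

1.6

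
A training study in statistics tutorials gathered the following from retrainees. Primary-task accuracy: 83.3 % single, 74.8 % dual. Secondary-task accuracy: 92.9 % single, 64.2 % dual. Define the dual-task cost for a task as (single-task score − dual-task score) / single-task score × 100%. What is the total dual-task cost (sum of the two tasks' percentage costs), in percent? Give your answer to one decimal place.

41.1

Primary cost = (83.3 − 74.8) / 83.3 × 100% = 10.2041%.
Secondary cost = (92.9 − 64.2) / 92.9 × 100% = 30.8934%.
Total = 10.2041% + 30.8934% = 41.0975% ≈ 41.1%.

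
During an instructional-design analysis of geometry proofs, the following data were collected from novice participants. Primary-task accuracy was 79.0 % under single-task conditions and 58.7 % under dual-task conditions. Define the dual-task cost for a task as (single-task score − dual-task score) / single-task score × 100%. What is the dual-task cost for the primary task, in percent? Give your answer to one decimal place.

25.7

Cost = (79.0 − 58.7) / 79.0 × 100%
     = 20.3000 / 79.0 × 100% = 25.6962%.
≈ 25.7%.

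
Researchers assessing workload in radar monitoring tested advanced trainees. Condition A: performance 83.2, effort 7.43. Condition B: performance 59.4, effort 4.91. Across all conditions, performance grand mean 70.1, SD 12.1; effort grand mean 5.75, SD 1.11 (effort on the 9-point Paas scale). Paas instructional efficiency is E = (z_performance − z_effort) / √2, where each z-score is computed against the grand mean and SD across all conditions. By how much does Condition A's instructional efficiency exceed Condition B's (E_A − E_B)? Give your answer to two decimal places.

Condition A: z_P = (83.2 − 70.1)/12.1 = 1.0826; z_E = (7.43 − 5.75)/1.11 = 1.5135; E_A = (1.0826 − 1.5135)/√2 = -0.3047.
Condition B: z_P = (59.4 − 70.1)/12.1 = -0.8843; z_E = (4.91 − 5.75)/1.11 = -0.7568; E_B = (-0.8843 − (-0.7568))/√2 = -0.0902.
E_A − E_B = -0.3047 − (-0.0902) = -0.2145 ≈ -0.21.

-0.21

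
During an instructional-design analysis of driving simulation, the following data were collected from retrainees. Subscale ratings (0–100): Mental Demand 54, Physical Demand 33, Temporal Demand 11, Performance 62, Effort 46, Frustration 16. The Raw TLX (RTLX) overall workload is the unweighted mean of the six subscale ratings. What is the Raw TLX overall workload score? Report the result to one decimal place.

Sum of ratings = 54 + 33 + 11 + 62 + 46 + 16 = 222.
RTLX = 222 / 6 = 37.0000 ≈ 37.0.

37.0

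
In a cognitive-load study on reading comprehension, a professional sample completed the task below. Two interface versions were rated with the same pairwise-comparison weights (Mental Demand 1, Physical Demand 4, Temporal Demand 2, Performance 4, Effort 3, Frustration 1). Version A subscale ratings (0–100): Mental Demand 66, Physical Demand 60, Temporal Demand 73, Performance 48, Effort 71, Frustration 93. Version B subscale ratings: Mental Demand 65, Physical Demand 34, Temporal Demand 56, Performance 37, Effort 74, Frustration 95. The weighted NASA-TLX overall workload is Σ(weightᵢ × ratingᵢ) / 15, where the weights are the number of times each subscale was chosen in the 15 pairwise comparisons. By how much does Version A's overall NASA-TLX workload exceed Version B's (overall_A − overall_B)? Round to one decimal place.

Version A weighted sum = 1·66 + 4·60 + 2·73 + 4·48 + 3·71 + 1·93 = 66 + 240 + 146 + 192 + 213 + 93 = 950; overall_A = 950/15 = 63.3333.
Version B weighted sum = 1·65 + 4·34 + 2·56 + 4·37 + 3·74 + 1·95 = 65 + 136 + 112 + 148 + 222 + 95 = 778; overall_B = 778/15 = 51.8667.
Difference = 63.3333 − 51.8667 = 11.4666 ≈ 11.5.

11.5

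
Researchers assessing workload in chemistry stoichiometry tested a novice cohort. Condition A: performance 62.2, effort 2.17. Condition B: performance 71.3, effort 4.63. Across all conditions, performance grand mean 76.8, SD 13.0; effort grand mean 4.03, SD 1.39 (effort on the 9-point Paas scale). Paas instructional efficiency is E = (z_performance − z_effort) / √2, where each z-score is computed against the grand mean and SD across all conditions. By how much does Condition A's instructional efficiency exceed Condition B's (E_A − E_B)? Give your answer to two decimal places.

Condition A: z_P = (62.2 − 76.8)/13.0 = -1.1231; z_E = (2.17 − 4.03)/1.39 = -1.3381; E_A = (-1.1231 − (-1.3381))/√2 = 0.1520.
Condition B: z_P = (71.3 − 76.8)/13.0 = -0.4231; z_E = (4.63 − 4.03)/1.39 = 0.4317; E_B = (-0.4231 − 0.4317)/√2 = -0.6044.
E_A − E_B = 0.1520 − (-0.6044) = 0.7564 ≈ 0.76.

0.76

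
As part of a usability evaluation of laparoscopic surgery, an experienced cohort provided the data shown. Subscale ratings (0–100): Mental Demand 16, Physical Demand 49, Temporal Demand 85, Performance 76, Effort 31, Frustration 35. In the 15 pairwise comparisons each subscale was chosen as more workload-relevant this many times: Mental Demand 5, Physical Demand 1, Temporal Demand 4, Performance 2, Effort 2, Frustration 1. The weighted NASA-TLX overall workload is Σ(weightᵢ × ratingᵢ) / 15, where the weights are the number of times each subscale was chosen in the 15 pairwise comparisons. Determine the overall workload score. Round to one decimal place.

47.9

The tallies are the weights (they sum to 15).
Weighted sum = 5·16 + 1·49 + 4·85 + 2·76 + 2·31 + 1·35
            = 80 + 49 + 340 + 152 + 62 + 35 = 718.
Overall workload = 718 / 15 = 47.8667 ≈ 47.9.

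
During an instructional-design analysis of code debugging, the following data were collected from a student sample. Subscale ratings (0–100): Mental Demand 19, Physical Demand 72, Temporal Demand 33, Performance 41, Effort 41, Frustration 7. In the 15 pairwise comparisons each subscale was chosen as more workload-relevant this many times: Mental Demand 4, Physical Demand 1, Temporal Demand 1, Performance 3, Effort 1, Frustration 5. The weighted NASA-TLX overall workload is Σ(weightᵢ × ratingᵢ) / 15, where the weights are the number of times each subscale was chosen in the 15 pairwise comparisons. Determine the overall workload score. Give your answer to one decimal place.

25.3

The tallies are the weights (they sum to 15).
Weighted sum = 4·19 + 1·72 + 1·33 + 3·41 + 1·41 + 5·7
            = 76 + 72 + 33 + 123 + 41 + 35 = 380.
Overall workload = 380 / 15 = 25.3333 ≈ 25.3.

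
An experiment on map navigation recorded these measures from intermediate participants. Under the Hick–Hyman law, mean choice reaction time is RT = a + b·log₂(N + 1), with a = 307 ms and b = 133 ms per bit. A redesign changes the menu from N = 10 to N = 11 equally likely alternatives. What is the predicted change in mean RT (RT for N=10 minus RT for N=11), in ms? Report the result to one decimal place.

RT(10) = 307 + 133·log₂(11) = 307 + 133·3.4594 = 767.1002 ms.
RT(11) = 307 + 133·log₂(12) = 307 + 133·3.5850 = 783.8050 ms.
Difference = 767.1002 − 783.8050 = -16.7048 ≈ -16.7 ms.

-16.7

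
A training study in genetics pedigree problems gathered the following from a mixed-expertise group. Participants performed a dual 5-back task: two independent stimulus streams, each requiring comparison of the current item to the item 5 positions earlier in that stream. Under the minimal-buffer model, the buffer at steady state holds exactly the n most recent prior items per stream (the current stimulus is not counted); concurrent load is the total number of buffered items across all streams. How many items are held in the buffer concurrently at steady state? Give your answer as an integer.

Each stream's buffer holds its 5 most recent prior items.
Two independent streams: 2 × 5 = 10 buffered items at steady state.

10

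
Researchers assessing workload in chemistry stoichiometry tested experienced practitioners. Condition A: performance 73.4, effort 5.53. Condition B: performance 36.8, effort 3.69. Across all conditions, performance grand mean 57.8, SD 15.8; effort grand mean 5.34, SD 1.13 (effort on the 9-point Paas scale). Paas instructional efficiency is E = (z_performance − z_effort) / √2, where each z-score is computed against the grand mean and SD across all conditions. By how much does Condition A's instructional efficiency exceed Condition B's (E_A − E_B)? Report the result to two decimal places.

Condition A: z_P = (73.4 − 57.8)/15.8 = 0.9873; z_E = (5.53 − 5.34)/1.13 = 0.1681; E_A = (0.9873 − 0.1681)/√2 = 0.5793.
Condition B: z_P = (36.8 − 57.8)/15.8 = -1.3291; z_E = (3.69 − 5.34)/1.13 = -1.4602; E_B = (-1.3291 − (-1.4602))/√2 = 0.0927.
E_A − E_B = 0.5793 − 0.0927 = 0.4866 ≈ 0.49.

0.49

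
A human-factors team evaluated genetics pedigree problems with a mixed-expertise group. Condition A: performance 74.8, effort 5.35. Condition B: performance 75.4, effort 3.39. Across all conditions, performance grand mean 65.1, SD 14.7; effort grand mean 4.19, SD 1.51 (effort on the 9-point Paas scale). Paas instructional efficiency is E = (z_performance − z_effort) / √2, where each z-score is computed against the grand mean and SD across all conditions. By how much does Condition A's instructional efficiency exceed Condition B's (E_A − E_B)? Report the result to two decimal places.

Condition A: z_P = (74.8 − 65.1)/14.7 = 0.6599; z_E = (5.35 − 4.19)/1.51 = 0.7682; E_A = (0.6599 − 0.7682)/√2 = -0.0766.
Condition B: z_P = (75.4 − 65.1)/14.7 = 0.7007; z_E = (3.39 − 4.19)/1.51 = -0.5298; E_B = (0.7007 − (-0.5298))/√2 = 0.8701.
E_A − E_B = -0.0766 − 0.8701 = -0.9467 ≈ -0.95.

-0.95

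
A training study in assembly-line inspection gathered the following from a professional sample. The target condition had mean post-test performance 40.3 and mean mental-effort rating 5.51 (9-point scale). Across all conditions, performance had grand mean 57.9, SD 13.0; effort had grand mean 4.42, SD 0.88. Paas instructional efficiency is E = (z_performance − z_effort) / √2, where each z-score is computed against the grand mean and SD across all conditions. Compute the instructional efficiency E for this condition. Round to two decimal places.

z_performance = (40.3 − 57.9) / 13.0 = -17.6000 / 13.0 = -1.3538.
z_effort = (5.51 − 4.42) / 0.88 = 1.0900 / 0.88 = 1.2386.
z_P − z_E = -1.3538 − 1.2386 = -2.5924.
E = -2.5924 / √2 = -2.5924 / 1.41421 = -1.8331 ≈ -1.83.

-1.83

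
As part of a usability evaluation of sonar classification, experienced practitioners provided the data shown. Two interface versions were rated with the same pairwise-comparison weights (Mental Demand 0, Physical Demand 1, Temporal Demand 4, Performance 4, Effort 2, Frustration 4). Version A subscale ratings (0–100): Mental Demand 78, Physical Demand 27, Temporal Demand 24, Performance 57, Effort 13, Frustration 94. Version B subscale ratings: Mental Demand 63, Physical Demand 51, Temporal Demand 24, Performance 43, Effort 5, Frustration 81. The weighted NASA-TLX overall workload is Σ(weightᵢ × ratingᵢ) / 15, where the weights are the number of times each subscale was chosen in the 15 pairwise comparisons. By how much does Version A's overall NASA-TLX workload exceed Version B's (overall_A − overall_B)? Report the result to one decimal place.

6.7

Version A weighted sum = 0·78 + 1·27 + 4·24 + 4·57 + 2·13 + 4·94 = 0 + 27 + 96 + 228 + 26 + 376 = 753; overall_A = 753/15 = 50.2000.
Version B weighted sum = 0·63 + 1·51 + 4·24 + 4·43 + 2·5 + 4·81 = 0 + 51 + 96 + 172 + 10 + 324 = 653; overall_B = 653/15 = 43.5333.
Difference = 50.2000 − 43.5333 = 6.6667 ≈ 6.7.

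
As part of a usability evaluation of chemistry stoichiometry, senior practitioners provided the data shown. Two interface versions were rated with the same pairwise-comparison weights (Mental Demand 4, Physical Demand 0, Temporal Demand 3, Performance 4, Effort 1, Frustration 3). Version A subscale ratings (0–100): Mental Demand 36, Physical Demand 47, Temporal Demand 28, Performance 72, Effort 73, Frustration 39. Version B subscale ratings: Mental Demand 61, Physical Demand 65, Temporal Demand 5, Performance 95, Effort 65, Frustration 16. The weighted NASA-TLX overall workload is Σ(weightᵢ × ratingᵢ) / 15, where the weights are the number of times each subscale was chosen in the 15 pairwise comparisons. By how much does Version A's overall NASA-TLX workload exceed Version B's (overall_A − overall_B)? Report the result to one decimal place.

Version A weighted sum = 4·36 + 0·47 + 3·28 + 4·72 + 1·73 + 3·39 = 144 + 0 + 84 + 288 + 73 + 117 = 706; overall_A = 706/15 = 47.0667.
Version B weighted sum = 4·61 + 0·65 + 3·5 + 4·95 + 1·65 + 3·16 = 244 + 0 + 15 + 380 + 65 + 48 = 752; overall_B = 752/15 = 50.1333.
Difference = 47.0667 − 50.1333 = -3.0666 ≈ -3.1.

-3.1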